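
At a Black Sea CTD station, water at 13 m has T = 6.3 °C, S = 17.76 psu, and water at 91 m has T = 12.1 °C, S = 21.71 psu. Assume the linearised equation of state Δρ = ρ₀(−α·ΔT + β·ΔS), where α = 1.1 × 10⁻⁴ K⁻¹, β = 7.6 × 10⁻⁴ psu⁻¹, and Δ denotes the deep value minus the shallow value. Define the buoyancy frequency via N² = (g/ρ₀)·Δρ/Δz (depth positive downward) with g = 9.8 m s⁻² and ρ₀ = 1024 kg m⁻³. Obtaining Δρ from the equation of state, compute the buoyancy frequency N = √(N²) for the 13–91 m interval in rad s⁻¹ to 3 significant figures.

ΔT = +5.8 K, ΔS = +3.95 psu (deep − shallow).
Δρ/ρ₀ = −αΔT + βΔS = -6.38 × 10⁻⁴ + 3.002 × 10⁻³ = 2.364 × 10⁻³, so Δρ ≈ 2.421 kg m⁻³.
N² = (g/ρ₀)·Δρ/Δz = g·(Δρ/ρ₀)/Δz = 9.8 × 2.364 × 10⁻³ / 78 = 2.9702 × 10⁻⁴ s⁻².
N = √(2.9702 × 10⁻⁴) = 0.017234 rad s⁻¹ ≈ 0.0172 rad s⁻¹.

0.0172 rad s⁻¹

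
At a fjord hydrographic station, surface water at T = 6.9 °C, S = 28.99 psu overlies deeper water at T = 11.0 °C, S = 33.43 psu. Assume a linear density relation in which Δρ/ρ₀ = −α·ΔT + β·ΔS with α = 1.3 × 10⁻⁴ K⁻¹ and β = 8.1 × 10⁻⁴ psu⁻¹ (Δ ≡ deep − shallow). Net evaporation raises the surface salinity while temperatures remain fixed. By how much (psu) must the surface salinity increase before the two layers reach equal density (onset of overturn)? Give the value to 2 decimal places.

3.78 psu

Neutral buoyancy requires −α(T_deep − T_surf) + β(S_deep − S_surf′) = 0.
S_surf′ = S_deep − (α/β)·ΔT = 33.43 − (1.3 × 10⁻⁴/8.1 × 10⁻⁴)·(+4.1) = 32.7720 psu.
Increase required: 32.7720 − 28.99 = 3.7820 psu.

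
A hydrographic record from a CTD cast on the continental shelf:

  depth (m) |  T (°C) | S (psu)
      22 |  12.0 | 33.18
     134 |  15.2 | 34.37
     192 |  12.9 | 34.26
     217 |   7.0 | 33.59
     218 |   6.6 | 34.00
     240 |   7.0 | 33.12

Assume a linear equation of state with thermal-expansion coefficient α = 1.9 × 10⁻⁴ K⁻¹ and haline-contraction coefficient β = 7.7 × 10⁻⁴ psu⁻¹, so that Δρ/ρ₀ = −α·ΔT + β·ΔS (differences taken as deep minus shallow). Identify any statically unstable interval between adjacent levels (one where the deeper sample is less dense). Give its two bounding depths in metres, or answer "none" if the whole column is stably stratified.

Evaluate Δρ/ρ₀ = −αΔT + βΔS across each adjacent pair:
  22–134 m: −αΔT+βΔS = −(1.9 × 10⁻⁴)(+3.2)+(7.7 × 10⁻⁴)(+1.19) = 3.1 × 10⁻⁴ → stable
  134–192 m: −αΔT+βΔS = −(1.9 × 10⁻⁴)(-2.3)+(7.7 × 10⁻⁴)(-0.11) = 3.5 × 10⁻⁴ → stable
  192–217 m: −αΔT+βΔS = −(1.9 × 10⁻⁴)(-5.9)+(7.7 × 10⁻⁴)(-0.67) = 6.1 × 10⁻⁴ → stable
  217–218 m: −αΔT+βΔS = −(1.9 × 10⁻⁴)(-0.4)+(7.7 × 10⁻⁴)(+0.41) = 3.9 × 10⁻⁴ → stable
  218–240 m: −αΔT+βΔS = −(1.9 × 10⁻⁴)(+0.4)+(7.7 × 10⁻⁴)(-0.88) = -7.5 × 10⁻⁴ → UNSTABLE
The 218–240 m interval has Δρ < 0: lighter water underlies denser water.

218–240 m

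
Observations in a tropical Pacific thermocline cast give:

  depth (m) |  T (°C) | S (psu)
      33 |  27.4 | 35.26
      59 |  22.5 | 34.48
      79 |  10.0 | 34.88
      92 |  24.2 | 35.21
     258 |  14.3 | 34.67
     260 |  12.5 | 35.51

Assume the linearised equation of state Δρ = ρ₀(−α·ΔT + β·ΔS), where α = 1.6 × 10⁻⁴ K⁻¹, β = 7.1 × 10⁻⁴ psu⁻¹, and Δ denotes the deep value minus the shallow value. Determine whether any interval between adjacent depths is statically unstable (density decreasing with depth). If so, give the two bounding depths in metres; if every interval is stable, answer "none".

Evaluate Δρ/ρ₀ = −αΔT + βΔS across each adjacent pair:
  33–59 m: −αΔT+βΔS = −(1.6 × 10⁻⁴)(-4.9)+(7.1 × 10⁻⁴)(-0.78) = 2.3 × 10⁻⁴ → stable
  59–79 m: −αΔT+βΔS = −(1.6 × 10⁻⁴)(-12.5)+(7.1 × 10⁻⁴)(+0.40) = 2.3 × 10⁻³ → stable
  79–92 m: −αΔT+βΔS = −(1.6 × 10⁻⁴)(+14.2)+(7.1 × 10⁻⁴)(+0.33) = -2.0 × 10⁻³ → UNSTABLE
  92–258 m: −αΔT+βΔS = −(1.6 × 10⁻⁴)(-9.9)+(7.1 × 10⁻⁴)(-0.54) = 1.2 × 10⁻³ → stable
  258–260 m: −αΔT+βΔS = −(1.6 × 10⁻⁴)(-1.8)+(7.1 × 10⁻⁴)(+0.84) = 8.8 × 10⁻⁴ → stable
The 79–92 m interval has Δρ < 0: lighter water underlies denser water.

79–92 m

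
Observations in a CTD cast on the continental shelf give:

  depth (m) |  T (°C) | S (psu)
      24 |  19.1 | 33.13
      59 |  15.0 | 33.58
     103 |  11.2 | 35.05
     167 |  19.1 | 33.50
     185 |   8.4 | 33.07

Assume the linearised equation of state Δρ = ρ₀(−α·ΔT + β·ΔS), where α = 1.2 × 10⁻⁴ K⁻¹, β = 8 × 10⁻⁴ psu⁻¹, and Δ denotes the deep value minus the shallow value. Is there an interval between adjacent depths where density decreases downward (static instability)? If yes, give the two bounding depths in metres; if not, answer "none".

103–167 m

Evaluate Δρ/ρ₀ = −αΔT + βΔS across each adjacent pair:
  24–59 m: −αΔT+βΔS = −(1.2 × 10⁻⁴)(-4.1)+(8 × 10⁻⁴)(+0.45) = 8.5 × 10⁻⁴ → stable
  59–103 m: −αΔT+βΔS = −(1.2 × 10⁻⁴)(-3.8)+(8 × 10⁻⁴)(+1.47) = 1.6 × 10⁻³ → stable
  103–167 m: −αΔT+βΔS = −(1.2 × 10⁻⁴)(+7.9)+(8 × 10⁻⁴)(-1.55) = -2.2 × 10⁻³ → UNSTABLE
  167–185 m: −αΔT+βΔS = −(1.2 × 10⁻⁴)(-10.7)+(8 × 10⁻⁴)(-0.43) = 9.4 × 10⁻⁴ → stable
The 103–167 m interval has Δρ < 0: lighter water underlies denser water.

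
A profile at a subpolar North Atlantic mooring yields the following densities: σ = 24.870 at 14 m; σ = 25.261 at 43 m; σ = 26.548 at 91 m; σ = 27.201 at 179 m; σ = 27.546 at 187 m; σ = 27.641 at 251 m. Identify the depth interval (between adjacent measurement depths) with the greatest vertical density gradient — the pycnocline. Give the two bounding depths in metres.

Compute the density gradient over each adjacent pair:
  14–43 m: Δρ/Δz = 0.391/29 = 0.013 kg m⁻⁴
  43–91 m: Δρ/Δz = 1.287/48 = 0.027 kg m⁻⁴
  91–179 m: Δρ/Δz = 0.653/88 = 7.4 × 10⁻³ kg m⁻⁴
  179–187 m: Δρ/Δz = 0.345/8 = 0.043 kg m⁻⁴
  187–251 m: Δρ/Δz = 0.095/64 = 1.5 × 10⁻³ kg m⁻⁴
The largest gradient is in the 179–187 m interval — the pycnocline.

179–187 m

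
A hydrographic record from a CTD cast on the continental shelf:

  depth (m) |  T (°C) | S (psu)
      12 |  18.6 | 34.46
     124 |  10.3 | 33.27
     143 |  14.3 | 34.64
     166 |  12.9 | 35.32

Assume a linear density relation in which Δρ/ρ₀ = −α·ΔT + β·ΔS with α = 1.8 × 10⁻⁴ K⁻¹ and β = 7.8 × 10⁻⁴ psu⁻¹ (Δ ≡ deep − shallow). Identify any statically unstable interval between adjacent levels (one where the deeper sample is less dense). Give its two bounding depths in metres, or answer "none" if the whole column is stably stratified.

none

Evaluate Δρ/ρ₀ = −αΔT + βΔS across each adjacent pair:
  12–124 m: −αΔT+βΔS = −(1.8 × 10⁻⁴)(-8.3)+(7.8 × 10⁻⁴)(-1.19) = 5.7 × 10⁻⁴ → stable
  124–143 m: −αΔT+βΔS = −(1.8 × 10⁻⁴)(+4.0)+(7.8 × 10⁻⁴)(+1.37) = 3.5 × 10⁻⁴ → stable
  143–166 m: −αΔT+βΔS = −(1.8 × 10⁻⁴)(-1.4)+(7.8 × 10⁻⁴)(+0.68) = 7.8 × 10⁻⁴ → stable
Every interval has Δρ > 0: the column is stably stratified throughout.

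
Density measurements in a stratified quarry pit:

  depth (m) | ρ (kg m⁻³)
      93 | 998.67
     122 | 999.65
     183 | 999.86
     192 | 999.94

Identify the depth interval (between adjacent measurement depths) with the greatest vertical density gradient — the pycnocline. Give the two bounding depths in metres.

Compute the density gradient over each adjacent pair:
  93–122 m: Δρ/Δz = 0.98/29 = 0.034 kg m⁻⁴
  122–183 m: Δρ/Δz = 0.21/61 = 3.4 × 10⁻³ kg m⁻⁴
  183–192 m: Δρ/Δz = 0.08/9 = 8.9 × 10⁻³ kg m⁻⁴
The largest gradient is in the 93–122 m interval — the pycnocline.

93–122 m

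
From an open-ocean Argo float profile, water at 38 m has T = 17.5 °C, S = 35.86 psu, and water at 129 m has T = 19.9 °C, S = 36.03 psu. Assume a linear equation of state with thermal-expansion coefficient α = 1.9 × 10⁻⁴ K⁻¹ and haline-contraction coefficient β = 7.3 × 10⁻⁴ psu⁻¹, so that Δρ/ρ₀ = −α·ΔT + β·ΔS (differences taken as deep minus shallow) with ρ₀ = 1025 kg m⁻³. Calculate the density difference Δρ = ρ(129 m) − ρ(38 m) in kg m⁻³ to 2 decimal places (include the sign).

ΔT = +2.4 K, ΔS = +0.17 psu (deep − shallow).
Δρ/ρ₀ = −(1.9 × 10⁻⁴)(+2.4) + (7.3 × 10⁻⁴)(+0.17) = -3.319 × 10⁻⁴.
Δρ = 1025 × (-3.319 × 10⁻⁴) = -0.34 kg m⁻³.
Negative Δρ: lighter below, statically unstable.

-0.34 kg m⁻³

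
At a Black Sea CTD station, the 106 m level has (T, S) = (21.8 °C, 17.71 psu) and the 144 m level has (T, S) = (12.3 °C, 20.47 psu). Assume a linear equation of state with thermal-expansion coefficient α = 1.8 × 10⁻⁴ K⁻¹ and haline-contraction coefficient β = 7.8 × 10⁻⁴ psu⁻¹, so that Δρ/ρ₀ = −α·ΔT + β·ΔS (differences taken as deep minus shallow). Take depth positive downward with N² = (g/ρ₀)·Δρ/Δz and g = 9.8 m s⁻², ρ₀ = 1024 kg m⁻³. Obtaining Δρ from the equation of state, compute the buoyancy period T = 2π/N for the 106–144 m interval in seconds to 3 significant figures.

ΔT = -9.5 K, ΔS = +2.76 psu (deep − shallow).
Δρ/ρ₀ = −αΔT + βΔS = 1.71 × 10⁻³ + 2.1528 × 10⁻³ = 3.8628 × 10⁻³, so Δρ ≈ 3.956 kg m⁻³.
N² = (g/ρ₀)·Δρ/Δz = g·(Δρ/ρ₀)/Δz = 9.8 × 3.8628 × 10⁻³ / 38 = 9.9620 × 10⁻⁴ s⁻².
N = √(9.9620 × 10⁻⁴) = 0.031563 rad s⁻¹ → T = 2π/N = 199.07 s ≈ 199 s.

199 s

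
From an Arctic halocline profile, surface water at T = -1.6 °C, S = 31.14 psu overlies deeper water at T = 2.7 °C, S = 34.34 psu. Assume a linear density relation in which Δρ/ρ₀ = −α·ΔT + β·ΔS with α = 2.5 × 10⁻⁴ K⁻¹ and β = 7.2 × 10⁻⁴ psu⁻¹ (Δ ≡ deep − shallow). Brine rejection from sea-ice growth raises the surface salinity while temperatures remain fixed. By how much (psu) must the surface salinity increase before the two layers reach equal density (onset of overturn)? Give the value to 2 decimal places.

1.71 psu

Neutral buoyancy requires −α(T_deep − T_surf) + β(S_deep − S_surf′) = 0.
S_surf′ = S_deep − (α/β)·ΔT = 34.34 − (2.5 × 10⁻⁴/7.2 × 10⁻⁴)·(+4.3) = 32.8469 psu.
Increase required: 32.8469 − 31.14 = 1.7069 psu.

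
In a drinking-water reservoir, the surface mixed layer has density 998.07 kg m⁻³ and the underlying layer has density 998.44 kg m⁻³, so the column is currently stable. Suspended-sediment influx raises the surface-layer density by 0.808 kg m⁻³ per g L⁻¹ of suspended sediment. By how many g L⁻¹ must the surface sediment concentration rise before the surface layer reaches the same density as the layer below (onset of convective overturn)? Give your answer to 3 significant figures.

Density deficit of the surface layer: 998.44 − 998.07 = 0.37 kg m⁻³.
Required change = 0.37 / 0.808 = 0.458 g L⁻¹.

0.458 g L⁻¹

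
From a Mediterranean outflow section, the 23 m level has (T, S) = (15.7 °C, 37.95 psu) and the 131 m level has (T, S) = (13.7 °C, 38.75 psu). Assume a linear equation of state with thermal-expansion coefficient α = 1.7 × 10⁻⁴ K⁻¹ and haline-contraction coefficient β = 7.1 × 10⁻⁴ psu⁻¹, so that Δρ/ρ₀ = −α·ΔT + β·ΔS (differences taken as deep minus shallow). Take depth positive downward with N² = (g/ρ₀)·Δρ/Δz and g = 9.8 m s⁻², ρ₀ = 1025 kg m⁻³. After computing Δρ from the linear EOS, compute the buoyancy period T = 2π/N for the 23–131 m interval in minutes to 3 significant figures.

ΔT = -2.0 K, ΔS = +0.80 psu (deep − shallow).
Δρ/ρ₀ = −αΔT + βΔS = 3.40 × 10⁻⁴ + 5.68 × 10⁻⁴ = 9.08 × 10⁻⁴, so Δρ ≈ 0.9307 kg m⁻³.
N² = (g/ρ₀)·Δρ/Δz = g·(Δρ/ρ₀)/Δz = 9.8 × 9.08 × 10⁻⁴ / 108 = 8.2393 × 10⁻⁵ s⁻².
N = √(8.2393 × 10⁻⁵) = 9.0771 × 10⁻³ rad s⁻¹ → T = 2π/N = 692.20 s = 11.537 min ≈ 11.5 min.

11.5 min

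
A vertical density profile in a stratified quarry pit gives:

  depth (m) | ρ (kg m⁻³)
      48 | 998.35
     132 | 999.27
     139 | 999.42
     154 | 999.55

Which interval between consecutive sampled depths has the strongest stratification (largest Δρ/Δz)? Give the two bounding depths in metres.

Compute the density gradient over each adjacent pair:
  48–132 m: Δρ/Δz = 0.92/84 = 0.011 kg m⁻⁴
  132–139 m: Δρ/Δz = 0.15/7 = 0.021 kg m⁻⁴
  139–154 m: Δρ/Δz = 0.13/15 = 8.7 × 10⁻³ kg m⁻⁴
The largest gradient is in the 132–139 m interval — the pycnocline.

132–139 m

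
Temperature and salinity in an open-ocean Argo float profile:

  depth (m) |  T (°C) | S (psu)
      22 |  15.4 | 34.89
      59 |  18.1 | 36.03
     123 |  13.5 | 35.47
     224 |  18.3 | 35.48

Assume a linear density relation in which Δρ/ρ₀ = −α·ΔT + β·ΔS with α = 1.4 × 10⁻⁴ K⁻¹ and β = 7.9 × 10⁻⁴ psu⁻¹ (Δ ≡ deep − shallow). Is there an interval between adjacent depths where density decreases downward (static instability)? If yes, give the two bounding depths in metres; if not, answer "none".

Evaluate Δρ/ρ₀ = −αΔT + βΔS across each adjacent pair:
  22–59 m: −αΔT+βΔS = −(1.4 × 10⁻⁴)(+2.7)+(7.9 × 10⁻⁴)(+1.14) = 5.2 × 10⁻⁴ → stable
  59–123 m: −αΔT+βΔS = −(1.4 × 10⁻⁴)(-4.6)+(7.9 × 10⁻⁴)(-0.56) = 2.0 × 10⁻⁴ → stable
  123–224 m: −αΔT+βΔS = −(1.4 × 10⁻⁴)(+4.8)+(7.9 × 10⁻⁴)(+0.01) = -6.6 × 10⁻⁴ → UNSTABLE
The 123–224 m interval has Δρ < 0: lighter water underlies denser water.

123–224 m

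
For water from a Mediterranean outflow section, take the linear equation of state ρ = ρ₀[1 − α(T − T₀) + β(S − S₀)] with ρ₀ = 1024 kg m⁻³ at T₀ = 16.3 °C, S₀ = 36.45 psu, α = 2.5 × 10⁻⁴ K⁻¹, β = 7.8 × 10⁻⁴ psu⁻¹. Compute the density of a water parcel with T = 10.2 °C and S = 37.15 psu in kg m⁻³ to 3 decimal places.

T − T₀ = -6.1 K, S − S₀ = +0.70 psu.
Bracket = 1 − α·(-6.1) + β·(+0.70) = 1 + (2.071 × 10⁻³) = 1.0020710.
ρ = 1024 × 1.0020710 = 1026.121 kg m⁻³.

1026.121 kg m⁻³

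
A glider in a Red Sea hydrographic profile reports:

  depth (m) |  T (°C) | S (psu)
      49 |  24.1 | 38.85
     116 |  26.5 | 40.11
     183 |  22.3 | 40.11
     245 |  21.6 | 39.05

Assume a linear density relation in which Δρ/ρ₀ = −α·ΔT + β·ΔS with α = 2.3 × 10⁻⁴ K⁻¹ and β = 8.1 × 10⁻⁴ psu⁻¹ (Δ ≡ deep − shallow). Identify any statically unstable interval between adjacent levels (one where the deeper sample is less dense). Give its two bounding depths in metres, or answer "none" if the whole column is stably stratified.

183–245 m

Evaluate Δρ/ρ₀ = −αΔT + βΔS across each adjacent pair:
  49–116 m: −αΔT+βΔS = −(2.3 × 10⁻⁴)(+2.4)+(8.1 × 10⁻⁴)(+1.26) = 4.7 × 10⁻⁴ → stable
  116–183 m: −αΔT+βΔS = −(2.3 × 10⁻⁴)(-4.2)+(8.1 × 10⁻⁴)(+0.00) = 9.7 × 10⁻⁴ → stable
  183–245 m: −αΔT+βΔS = −(2.3 × 10⁻⁴)(-0.7)+(8.1 × 10⁻⁴)(-1.06) = -7.0 × 10⁻⁴ → UNSTABLE
The 183–245 m interval has Δρ < 0: lighter water underlies denser water.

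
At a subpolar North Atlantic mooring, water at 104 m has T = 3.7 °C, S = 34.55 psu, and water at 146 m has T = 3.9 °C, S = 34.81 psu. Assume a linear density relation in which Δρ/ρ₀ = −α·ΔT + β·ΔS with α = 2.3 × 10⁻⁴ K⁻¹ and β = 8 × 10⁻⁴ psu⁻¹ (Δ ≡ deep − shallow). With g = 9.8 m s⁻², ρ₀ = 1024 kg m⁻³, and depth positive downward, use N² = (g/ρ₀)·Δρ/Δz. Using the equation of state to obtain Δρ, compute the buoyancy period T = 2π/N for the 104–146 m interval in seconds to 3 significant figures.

ΔT = +0.2 K, ΔS = +0.26 psu (deep − shallow).
Δρ/ρ₀ = −αΔT + βΔS = -4.60 × 10⁻⁵ + 2.08 × 10⁻⁴ = 1.62 × 10⁻⁴, so Δρ ≈ 0.1659 kg m⁻³.
N² = (g/ρ₀)·Δρ/Δz = g·(Δρ/ρ₀)/Δz = 9.8 × 1.62 × 10⁻⁴ / 42 = 3.7800 × 10⁻⁵ s⁻².
N = √(3.7800 × 10⁻⁵) = 6.1482 × 10⁻³ rad s⁻¹ → T = 2π/N = 1.0220 × 10³ s ≈ 1.02 × 10³ s.

1.02 × 10³ s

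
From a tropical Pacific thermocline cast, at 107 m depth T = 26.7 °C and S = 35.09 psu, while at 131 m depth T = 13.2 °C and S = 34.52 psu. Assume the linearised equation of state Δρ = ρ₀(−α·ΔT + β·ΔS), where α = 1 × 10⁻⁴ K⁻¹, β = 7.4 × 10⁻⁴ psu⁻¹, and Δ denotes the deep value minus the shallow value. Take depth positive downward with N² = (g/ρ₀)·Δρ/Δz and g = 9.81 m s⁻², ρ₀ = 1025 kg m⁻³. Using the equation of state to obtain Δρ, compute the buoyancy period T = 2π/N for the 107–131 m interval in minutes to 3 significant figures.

ΔT = -13.5 K, ΔS = -0.57 psu (deep − shallow).
Δρ/ρ₀ = −αΔT + βΔS = 1.35 × 10⁻³ − 4.218 × 10⁻⁴ = 9.282 × 10⁻⁴, so Δρ ≈ 0.9514 kg m⁻³.
N² = (g/ρ₀)·Δρ/Δz = g·(Δρ/ρ₀)/Δz = 9.81 × 9.282 × 10⁻⁴ / 24 = 3.7940 × 10⁻⁴ s⁻².
N = √(3.7940 × 10⁻⁴) = 0.019478 rad s⁻¹ → T = 2π/N = 322.58 s = 5.3763 min ≈ 5.38 min.

5.38 min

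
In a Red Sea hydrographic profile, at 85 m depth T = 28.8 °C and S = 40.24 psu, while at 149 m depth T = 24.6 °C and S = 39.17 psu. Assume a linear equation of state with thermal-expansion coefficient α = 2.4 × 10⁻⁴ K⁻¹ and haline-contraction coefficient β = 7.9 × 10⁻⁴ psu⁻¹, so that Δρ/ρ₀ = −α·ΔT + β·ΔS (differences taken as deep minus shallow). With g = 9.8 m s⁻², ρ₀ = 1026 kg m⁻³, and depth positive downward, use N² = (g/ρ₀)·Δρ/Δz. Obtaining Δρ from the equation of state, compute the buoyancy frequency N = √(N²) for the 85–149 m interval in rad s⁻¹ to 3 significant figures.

ΔT = -4.2 K, ΔS = -1.07 psu (deep − shallow).
Δρ/ρ₀ = −αΔT + βΔS = 1.008 × 10⁻³ − 8.453 × 10⁻⁴ = 1.627 × 10⁻⁴, so Δρ ≈ 0.1669 kg m⁻³.
N² = (g/ρ₀)·Δρ/Δz = g·(Δρ/ρ₀)/Δz = 9.8 × 1.627 × 10⁻⁴ / 64 = 2.4913 × 10⁻⁵ s⁻².
N = √(2.4913 × 10⁻⁵) = 4.9913 × 10⁻³ rad s⁻¹ ≈ 4.99 × 10⁻³ rad s⁻¹.

4.99 × 10⁻³ rad s⁻¹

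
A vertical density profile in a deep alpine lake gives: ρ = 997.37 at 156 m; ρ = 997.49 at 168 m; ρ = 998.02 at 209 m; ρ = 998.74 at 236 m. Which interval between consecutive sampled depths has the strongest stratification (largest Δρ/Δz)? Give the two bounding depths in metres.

Compute the density gradient over each adjacent pair:
  156–168 m: Δρ/Δz = 0.12/12 = 0.010 kg m⁻⁴
  168–209 m: Δρ/Δz = 0.53/41 = 0.013 kg m⁻⁴
  209–236 m: Δρ/Δz = 0.72/27 = 0.027 kg m⁻⁴
The largest gradient is in the 209–236 m interval — the pycnocline.

209–236 m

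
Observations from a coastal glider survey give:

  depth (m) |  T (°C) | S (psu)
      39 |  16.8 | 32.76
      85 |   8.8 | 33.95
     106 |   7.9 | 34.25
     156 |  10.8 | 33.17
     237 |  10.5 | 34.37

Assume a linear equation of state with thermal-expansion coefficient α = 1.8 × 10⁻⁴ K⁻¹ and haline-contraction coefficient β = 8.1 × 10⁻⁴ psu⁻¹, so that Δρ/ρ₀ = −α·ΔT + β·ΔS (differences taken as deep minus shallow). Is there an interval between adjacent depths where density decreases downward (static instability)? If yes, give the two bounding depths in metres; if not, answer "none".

106–156 m

Evaluate Δρ/ρ₀ = −αΔT + βΔS across each adjacent pair:
  39–85 m: −αΔT+βΔS = −(1.8 × 10⁻⁴)(-8.0)+(8.1 × 10⁻⁴)(+1.19) = 2.4 × 10⁻³ → stable
  85–106 m: −αΔT+βΔS = −(1.8 × 10⁻⁴)(-0.9)+(8.1 × 10⁻⁴)(+0.30) = 4.0 × 10⁻⁴ → stable
  106–156 m: −αΔT+βΔS = −(1.8 × 10⁻⁴)(+2.9)+(8.1 × 10⁻⁴)(-1.08) = -1.4 × 10⁻³ → UNSTABLE
  156–237 m: −αΔT+βΔS = −(1.8 × 10⁻⁴)(-0.3)+(8.1 × 10⁻⁴)(+1.20) = 1.0 × 10⁻³ → stable
The 106–156 m interval has Δρ < 0: lighter water underlies denser water.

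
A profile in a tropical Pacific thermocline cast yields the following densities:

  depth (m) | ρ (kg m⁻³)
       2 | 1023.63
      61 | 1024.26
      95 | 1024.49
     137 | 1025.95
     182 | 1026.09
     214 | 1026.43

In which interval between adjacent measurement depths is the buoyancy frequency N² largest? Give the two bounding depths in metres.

Compute the density gradient over each adjacent pair:
  2–61 m: Δρ/Δz = 0.63/59 = 0.011 kg m⁻⁴
  61–95 m: Δρ/Δz = 0.23/34 = 6.8 × 10⁻³ kg m⁻⁴
  95–137 m: Δρ/Δz = 1.46/42 = 0.035 kg m⁻⁴
  137–182 m: Δρ/Δz = 0.14/45 = 3.1 × 10⁻³ kg m⁻⁴
  182–214 m: Δρ/Δz = 0.34/32 = 0.011 kg m⁻⁴
The largest gradient is in the 95–137 m interval — the pycnocline.

95–137 m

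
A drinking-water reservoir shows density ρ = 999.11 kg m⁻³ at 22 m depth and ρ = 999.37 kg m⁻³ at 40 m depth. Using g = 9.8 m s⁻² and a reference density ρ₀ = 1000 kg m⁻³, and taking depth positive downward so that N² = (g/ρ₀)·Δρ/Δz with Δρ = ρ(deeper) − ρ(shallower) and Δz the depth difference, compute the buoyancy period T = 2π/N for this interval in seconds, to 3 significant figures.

Δρ = 999.37 − 999.11 = 0.26 kg m⁻³ over Δz = 40 − 22 = 18 m.
N² = (9.8/1000) × (0.26/18) = 1.4156 × 10⁻⁴ s⁻².
N = √(1.4156 × 10⁻⁴) = 0.011898 rad s⁻¹, so T = 2π/N = 528.09 s ≈ 528 s.

528 s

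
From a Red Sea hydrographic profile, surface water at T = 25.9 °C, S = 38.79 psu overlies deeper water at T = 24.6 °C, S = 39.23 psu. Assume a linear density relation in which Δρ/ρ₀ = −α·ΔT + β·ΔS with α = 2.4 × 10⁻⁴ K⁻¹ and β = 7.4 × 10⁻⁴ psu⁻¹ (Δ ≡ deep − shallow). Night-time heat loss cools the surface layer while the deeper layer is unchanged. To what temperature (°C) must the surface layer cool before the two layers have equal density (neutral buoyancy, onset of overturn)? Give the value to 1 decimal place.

23.2 °C

Neutral buoyancy requires Δρ = 0, i.e. −α(T_deep − T_surf′) + β(S_deep − S_surf) = 0.
T_surf′ = T_deep − (β/α)·ΔS = 24.6 − (7.4 × 10⁻⁴/2.4 × 10⁻⁴)·(+0.44) = 23.243 °C.
Cooling required: 25.9 − (23.243) = 2.657 °C.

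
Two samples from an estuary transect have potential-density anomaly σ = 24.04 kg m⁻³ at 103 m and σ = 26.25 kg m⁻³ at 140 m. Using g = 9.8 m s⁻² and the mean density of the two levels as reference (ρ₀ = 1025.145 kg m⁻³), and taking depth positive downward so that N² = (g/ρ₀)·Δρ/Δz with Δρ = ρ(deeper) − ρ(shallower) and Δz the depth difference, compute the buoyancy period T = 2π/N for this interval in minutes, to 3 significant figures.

4.38 min

Δρ = 1026.25 − 1024.04 = 2.21 kg m⁻³ over Δz = 140 − 103 = 37 m.
N² = (9.8/1025.145) × (2.21/37) = 5.7099 × 10⁻⁴ s⁻².
N = √(5.7099 × 10⁻⁴) = 0.023895 rad s⁻¹, so T = 2π/N = 262.95 s = 4.3825 min ≈ 4.38 min.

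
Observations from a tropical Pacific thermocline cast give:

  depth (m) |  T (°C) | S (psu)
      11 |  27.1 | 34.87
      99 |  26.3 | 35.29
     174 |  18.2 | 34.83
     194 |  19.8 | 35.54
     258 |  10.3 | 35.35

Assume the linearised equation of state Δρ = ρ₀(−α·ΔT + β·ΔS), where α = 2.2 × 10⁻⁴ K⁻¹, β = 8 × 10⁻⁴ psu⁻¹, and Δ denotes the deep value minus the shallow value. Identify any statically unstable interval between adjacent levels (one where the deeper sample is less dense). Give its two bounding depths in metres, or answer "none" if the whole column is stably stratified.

none

Evaluate Δρ/ρ₀ = −αΔT + βΔS across each adjacent pair:
  11–99 m: −αΔT+βΔS = −(2.2 × 10⁻⁴)(-0.8)+(8 × 10⁻⁴)(+0.42) = 5.1 × 10⁻⁴ → stable
  99–174 m: −αΔT+βΔS = −(2.2 × 10⁻⁴)(-8.1)+(8 × 10⁻⁴)(-0.46) = 1.4 × 10⁻³ → stable
  174–194 m: −αΔT+βΔS = −(2.2 × 10⁻⁴)(+1.6)+(8 × 10⁻⁴)(+0.71) = 2.2 × 10⁻⁴ → stable
  194–258 m: −αΔT+βΔS = −(2.2 × 10⁻⁴)(-9.5)+(8 × 10⁻⁴)(-0.19) = 1.9 × 10⁻³ → stable
Every interval has Δρ > 0: the column is stably stratified throughout.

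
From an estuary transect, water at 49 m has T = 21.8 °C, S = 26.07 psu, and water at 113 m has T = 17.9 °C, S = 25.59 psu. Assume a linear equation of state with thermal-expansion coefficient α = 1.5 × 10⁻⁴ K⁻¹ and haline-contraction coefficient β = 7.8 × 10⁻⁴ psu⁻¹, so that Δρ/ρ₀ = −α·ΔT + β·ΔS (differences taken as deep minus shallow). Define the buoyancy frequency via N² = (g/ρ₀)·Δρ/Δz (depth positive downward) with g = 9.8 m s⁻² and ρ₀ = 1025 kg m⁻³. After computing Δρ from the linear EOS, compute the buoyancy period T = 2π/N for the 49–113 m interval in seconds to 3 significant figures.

1.11 × 10³ s

ΔT = -3.9 K, ΔS = -0.48 psu (deep − shallow).
Δρ/ρ₀ = −αΔT + βΔS = 5.85 × 10⁻⁴ − 3.744 × 10⁻⁴ = 2.106 × 10⁻⁴, so Δρ ≈ 0.2159 kg m⁻³.
N² = (g/ρ₀)·Δρ/Δz = g·(Δρ/ρ₀)/Δz = 9.8 × 2.106 × 10⁻⁴ / 64 = 3.2248 × 10⁻⁵ s⁻².
N = √(3.2248 × 10⁻⁵) = 5.6787 × 10⁻³ rad s⁻¹ → T = 2π/N = 1.1064 × 10³ s ≈ 1.11 × 10³ s.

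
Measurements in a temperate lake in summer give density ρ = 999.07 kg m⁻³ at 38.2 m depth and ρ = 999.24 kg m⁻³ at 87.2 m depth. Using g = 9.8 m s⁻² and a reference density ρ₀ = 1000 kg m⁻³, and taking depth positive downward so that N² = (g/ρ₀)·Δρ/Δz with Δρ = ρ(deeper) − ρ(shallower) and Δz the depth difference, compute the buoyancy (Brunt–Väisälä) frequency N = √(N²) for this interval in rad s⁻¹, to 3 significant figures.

Δρ = 999.24 − 999.07 = 0.17 kg m⁻³ over Δz = 87.2 − 38.2 = 49 m.
N² = (9.8/1000) × (0.17/49) = 3.4000 × 10⁻⁵ s⁻².
N = √(3.4000 × 10⁻⁵) = 5.8310 × 10⁻³ rad s⁻¹ ≈ 5.83 × 10⁻³ rad s⁻¹.

5.83 × 10⁻³ rad s⁻¹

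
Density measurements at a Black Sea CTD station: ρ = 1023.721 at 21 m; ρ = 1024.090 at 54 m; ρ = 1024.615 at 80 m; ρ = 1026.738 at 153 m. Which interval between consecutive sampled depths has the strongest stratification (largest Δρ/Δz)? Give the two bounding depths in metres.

Compute the density gradient over each adjacent pair:
  21–54 m: Δρ/Δz = 0.369/33 = 0.011 kg m⁻⁴
  54–80 m: Δρ/Δz = 0.525/26 = 0.020 kg m⁻⁴
  80–153 m: Δρ/Δz = 2.123/73 = 0.029 kg m⁻⁴
The largest gradient is in the 80–153 m interval — the pycnocline.

80–153 m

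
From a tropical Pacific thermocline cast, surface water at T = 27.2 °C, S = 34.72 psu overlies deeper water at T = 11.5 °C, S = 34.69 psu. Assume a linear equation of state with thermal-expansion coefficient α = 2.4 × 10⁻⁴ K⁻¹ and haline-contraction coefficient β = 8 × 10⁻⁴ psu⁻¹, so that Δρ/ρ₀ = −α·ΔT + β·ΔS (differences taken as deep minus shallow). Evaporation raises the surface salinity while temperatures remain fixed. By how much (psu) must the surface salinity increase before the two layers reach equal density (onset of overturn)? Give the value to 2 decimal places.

Neutral buoyancy requires −α(T_deep − T_surf) + β(S_deep − S_surf′) = 0.
S_surf′ = S_deep − (α/β)·ΔT = 34.69 − (2.4 × 10⁻⁴/8 × 10⁻⁴)·(-15.7) = 39.4000 psu.
Increase required: 39.4000 − 34.72 = 4.6800 psu.

4.68 psu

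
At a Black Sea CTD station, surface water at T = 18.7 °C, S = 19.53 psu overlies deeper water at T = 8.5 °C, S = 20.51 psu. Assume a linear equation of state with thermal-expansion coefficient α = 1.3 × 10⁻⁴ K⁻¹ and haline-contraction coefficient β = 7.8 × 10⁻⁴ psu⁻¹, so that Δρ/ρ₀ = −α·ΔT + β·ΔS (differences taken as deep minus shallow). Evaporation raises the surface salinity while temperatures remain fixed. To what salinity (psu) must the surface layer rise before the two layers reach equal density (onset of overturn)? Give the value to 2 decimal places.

22.21 psu

Neutral buoyancy requires −α(T_deep − T_surf) + β(S_deep − S_surf′) = 0.
S_surf′ = S_deep − (α/β)·ΔT = 20.51 − (1.3 × 10⁻⁴/7.8 × 10⁻⁴)·(-10.2) = 22.2100 psu.
Increase required: 22.2100 − 19.53 = 2.6800 psu.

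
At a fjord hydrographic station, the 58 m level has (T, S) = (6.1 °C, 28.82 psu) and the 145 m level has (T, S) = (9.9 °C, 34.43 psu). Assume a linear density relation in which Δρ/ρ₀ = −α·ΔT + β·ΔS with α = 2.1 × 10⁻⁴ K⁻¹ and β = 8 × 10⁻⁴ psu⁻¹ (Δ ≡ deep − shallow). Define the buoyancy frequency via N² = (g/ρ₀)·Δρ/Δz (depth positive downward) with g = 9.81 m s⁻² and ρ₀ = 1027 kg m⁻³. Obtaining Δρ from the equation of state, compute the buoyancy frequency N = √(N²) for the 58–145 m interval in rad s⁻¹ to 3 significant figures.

0.0204 rad s⁻¹

ΔT = +3.8 K, ΔS = +5.61 psu (deep − shallow).
Δρ/ρ₀ = −αΔT + βΔS = -7.98 × 10⁻⁴ + 4.488 × 10⁻³ = 3.69 × 10⁻³, so Δρ ≈ 3.790 kg m⁻³.
N² = (g/ρ₀)·Δρ/Δz = g·(Δρ/ρ₀)/Δz = 9.81 × 3.69 × 10⁻³ / 87 = 4.1608 × 10⁻⁴ s⁻².
N = √(4.1608 × 10⁻⁴) = 0.020398 rad s⁻¹ ≈ 0.0204 rad s⁻¹.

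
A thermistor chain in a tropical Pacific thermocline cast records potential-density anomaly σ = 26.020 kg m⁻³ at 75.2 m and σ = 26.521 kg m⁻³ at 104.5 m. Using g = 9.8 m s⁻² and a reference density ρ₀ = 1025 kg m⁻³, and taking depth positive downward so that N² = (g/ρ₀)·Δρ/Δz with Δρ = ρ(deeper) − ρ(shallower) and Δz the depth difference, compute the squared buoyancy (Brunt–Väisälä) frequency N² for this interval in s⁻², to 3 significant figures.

1.63 × 10⁻⁴ s⁻²

Δρ = 1026.521 − 1026.020 = 0.501 kg m⁻³ over Δz = 104.5 − 75.2 = 29.3 m.
N² = (9.8/1025) × (0.501/29.3) = 1.6348 × 10⁻⁴ s⁻² ≈ 1.63 × 10⁻⁴ s⁻².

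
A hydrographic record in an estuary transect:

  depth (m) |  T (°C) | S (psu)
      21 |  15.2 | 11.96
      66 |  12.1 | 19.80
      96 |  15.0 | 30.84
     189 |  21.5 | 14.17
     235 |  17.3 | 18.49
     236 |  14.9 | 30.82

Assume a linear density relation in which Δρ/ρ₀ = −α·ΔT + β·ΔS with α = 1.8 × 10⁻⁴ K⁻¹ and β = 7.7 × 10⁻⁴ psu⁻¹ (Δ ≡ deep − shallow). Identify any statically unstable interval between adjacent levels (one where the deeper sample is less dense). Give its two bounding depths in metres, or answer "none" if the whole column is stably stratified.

96–189 m

Evaluate Δρ/ρ₀ = −αΔT + βΔS across each adjacent pair:
  21–66 m: −αΔT+βΔS = −(1.8 × 10⁻⁴)(-3.1)+(7.7 × 10⁻⁴)(+7.84) = 6.6 × 10⁻³ → stable
  66–96 m: −αΔT+βΔS = −(1.8 × 10⁻⁴)(+2.9)+(7.7 × 10⁻⁴)(+11.04) = 8.0 × 10⁻³ → stable
  96–189 m: −αΔT+βΔS = −(1.8 × 10⁻⁴)(+6.5)+(7.7 × 10⁻⁴)(-16.67) = -0.014 → UNSTABLE
  189–235 m: −αΔT+βΔS = −(1.8 × 10⁻⁴)(-4.2)+(7.7 × 10⁻⁴)(+4.32) = 4.1 × 10⁻³ → stable
  235–236 m: −αΔT+βΔS = −(1.8 × 10⁻⁴)(-2.4)+(7.7 × 10⁻⁴)(+12.33) = 9.9 × 10⁻³ → stable
The 96–189 m interval has Δρ < 0: lighter water underlies denser water.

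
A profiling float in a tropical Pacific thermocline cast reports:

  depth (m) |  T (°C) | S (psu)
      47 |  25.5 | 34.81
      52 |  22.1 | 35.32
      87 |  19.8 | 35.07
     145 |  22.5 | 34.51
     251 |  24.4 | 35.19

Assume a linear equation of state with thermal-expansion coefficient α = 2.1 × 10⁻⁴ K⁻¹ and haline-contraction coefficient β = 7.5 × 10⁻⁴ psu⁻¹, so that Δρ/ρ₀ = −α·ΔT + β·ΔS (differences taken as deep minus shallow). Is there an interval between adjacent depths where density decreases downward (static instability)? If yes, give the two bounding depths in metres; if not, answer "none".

87–145 m

Evaluate Δρ/ρ₀ = −αΔT + βΔS across each adjacent pair:
  47–52 m: −αΔT+βΔS = −(2.1 × 10⁻⁴)(-3.4)+(7.5 × 10⁻⁴)(+0.51) = 1.1 × 10⁻³ → stable
  52–87 m: −αΔT+βΔS = −(2.1 × 10⁻⁴)(-2.3)+(7.5 × 10⁻⁴)(-0.25) = 3.0 × 10⁻⁴ → stable
  87–145 m: −αΔT+βΔS = −(2.1 × 10⁻⁴)(+2.7)+(7.5 × 10⁻⁴)(-0.56) = -9.9 × 10⁻⁴ → UNSTABLE
  145–251 m: −αΔT+βΔS = −(2.1 × 10⁻⁴)(+1.9)+(7.5 × 10⁻⁴)(+0.68) = 1.1 × 10⁻⁴ → stable
The 87–145 m interval has Δρ < 0: lighter water underlies denser water.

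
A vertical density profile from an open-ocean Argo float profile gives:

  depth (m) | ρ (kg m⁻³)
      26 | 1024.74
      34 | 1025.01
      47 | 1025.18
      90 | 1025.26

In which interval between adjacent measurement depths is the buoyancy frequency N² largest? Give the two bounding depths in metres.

Compute the density gradient over each adjacent pair:
  26–34 m: Δρ/Δz = 0.27/8 = 0.034 kg m⁻⁴
  34–47 m: Δρ/Δz = 0.17/13 = 0.013 kg m⁻⁴
  47–90 m: Δρ/Δz = 0.08/43 = 1.9 × 10⁻³ kg m⁻⁴
The largest gradient is in the 26–34 m interval — the pycnocline.

26–34 m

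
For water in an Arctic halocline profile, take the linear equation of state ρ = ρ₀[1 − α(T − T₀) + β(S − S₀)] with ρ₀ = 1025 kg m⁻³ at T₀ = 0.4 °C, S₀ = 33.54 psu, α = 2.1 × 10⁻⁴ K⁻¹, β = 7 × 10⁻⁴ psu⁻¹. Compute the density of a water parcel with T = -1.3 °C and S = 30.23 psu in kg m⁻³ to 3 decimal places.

T − T₀ = -1.7 K, S − S₀ = -3.31 psu.
Bracket = 1 − α·(-1.7) + β·(-3.31) = 1 + (-1.96 × 10⁻³) = 0.9980400.
ρ = 1025 × 0.9980400 = 1022.991 kg m⁻³.

1022.991 kg m⁻³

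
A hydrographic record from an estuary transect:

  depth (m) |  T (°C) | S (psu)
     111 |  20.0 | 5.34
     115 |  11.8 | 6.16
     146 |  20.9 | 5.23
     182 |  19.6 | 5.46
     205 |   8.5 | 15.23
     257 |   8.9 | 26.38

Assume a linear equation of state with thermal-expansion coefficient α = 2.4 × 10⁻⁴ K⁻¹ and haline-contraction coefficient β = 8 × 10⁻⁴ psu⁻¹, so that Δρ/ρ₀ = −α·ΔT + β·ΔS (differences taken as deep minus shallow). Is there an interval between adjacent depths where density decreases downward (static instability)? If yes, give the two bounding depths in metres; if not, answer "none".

115–146 m

Evaluate Δρ/ρ₀ = −αΔT + βΔS across each adjacent pair:
  111–115 m: −αΔT+βΔS = −(2.4 × 10⁻⁴)(-8.2)+(8 × 10⁻⁴)(+0.82) = 2.6 × 10⁻³ → stable
  115–146 m: −αΔT+βΔS = −(2.4 × 10⁻⁴)(+9.1)+(8 × 10⁻⁴)(-0.93) = -2.9 × 10⁻³ → UNSTABLE
  146–182 m: −αΔT+βΔS = −(2.4 × 10⁻⁴)(-1.3)+(8 × 10⁻⁴)(+0.23) = 5.0 × 10⁻⁴ → stable
  182–205 m: −αΔT+βΔS = −(2.4 × 10⁻⁴)(-11.1)+(8 × 10⁻⁴)(+9.77) = 0.010 → stable
  205–257 m: −αΔT+βΔS = −(2.4 × 10⁻⁴)(+0.4)+(8 × 10⁻⁴)(+11.15) = 8.8 × 10⁻³ → stable
The 115–146 m interval has Δρ < 0: lighter water underlies denser water.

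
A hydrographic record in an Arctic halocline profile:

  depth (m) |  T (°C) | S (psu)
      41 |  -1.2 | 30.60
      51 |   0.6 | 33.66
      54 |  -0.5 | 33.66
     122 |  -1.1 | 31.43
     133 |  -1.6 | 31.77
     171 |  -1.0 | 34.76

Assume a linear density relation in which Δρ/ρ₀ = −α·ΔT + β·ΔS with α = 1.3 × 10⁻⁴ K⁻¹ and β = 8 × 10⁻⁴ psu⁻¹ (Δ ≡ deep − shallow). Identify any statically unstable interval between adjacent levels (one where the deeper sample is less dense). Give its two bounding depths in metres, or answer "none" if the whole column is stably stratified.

54–122 m

Evaluate Δρ/ρ₀ = −αΔT + βΔS across each adjacent pair:
  41–51 m: −αΔT+βΔS = −(1.3 × 10⁻⁴)(+1.8)+(8 × 10⁻⁴)(+3.06) = 2.2 × 10⁻³ → stable
  51–54 m: −αΔT+βΔS = −(1.3 × 10⁻⁴)(-1.1)+(8 × 10⁻⁴)(+0.00) = 1.4 × 10⁻⁴ → stable
  54–122 m: −αΔT+βΔS = −(1.3 × 10⁻⁴)(-0.6)+(8 × 10⁻⁴)(-2.23) = -1.7 × 10⁻³ → UNSTABLE
  122–133 m: −αΔT+βΔS = −(1.3 × 10⁻⁴)(-0.5)+(8 × 10⁻⁴)(+0.34) = 3.4 × 10⁻⁴ → stable
  133–171 m: −αΔT+βΔS = −(1.3 × 10⁻⁴)(+0.6)+(8 × 10⁻⁴)(+2.99) = 2.3 × 10⁻³ → stable
The 54–122 m interval has Δρ < 0: lighter water underlies denser water.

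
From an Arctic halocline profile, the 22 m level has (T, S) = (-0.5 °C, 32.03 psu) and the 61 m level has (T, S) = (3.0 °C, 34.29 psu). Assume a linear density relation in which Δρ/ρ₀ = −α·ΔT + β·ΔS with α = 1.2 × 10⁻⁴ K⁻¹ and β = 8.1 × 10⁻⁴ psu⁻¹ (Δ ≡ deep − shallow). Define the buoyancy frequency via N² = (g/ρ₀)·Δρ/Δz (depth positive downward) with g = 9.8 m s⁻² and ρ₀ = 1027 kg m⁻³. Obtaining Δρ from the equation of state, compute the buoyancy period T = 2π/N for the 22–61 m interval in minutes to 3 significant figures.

5.56 min

ΔT = +3.5 K, ΔS = +2.26 psu (deep − shallow).
Δρ/ρ₀ = −αΔT + βΔS = -4.20 × 10⁻⁴ + 1.8306 × 10⁻³ = 1.4106 × 10⁻³, so Δρ ≈ 1.449 kg m⁻³.
N² = (g/ρ₀)·Δρ/Δz = g·(Δρ/ρ₀)/Δz = 9.8 × 1.4106 × 10⁻³ / 39 = 3.5446 × 10⁻⁴ s⁻².
N = √(3.5446 × 10⁻⁴) = 0.018827 rad s⁻¹ → T = 2π/N = 333.73 s = 5.5622 min ≈ 5.56 min.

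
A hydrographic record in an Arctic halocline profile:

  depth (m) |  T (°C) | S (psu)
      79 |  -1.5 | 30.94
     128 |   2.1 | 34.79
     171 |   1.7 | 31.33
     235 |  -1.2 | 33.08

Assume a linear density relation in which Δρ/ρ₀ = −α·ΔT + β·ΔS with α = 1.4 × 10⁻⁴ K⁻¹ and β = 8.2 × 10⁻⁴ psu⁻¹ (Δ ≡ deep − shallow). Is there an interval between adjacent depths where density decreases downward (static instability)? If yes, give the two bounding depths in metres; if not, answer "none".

128–171 m

Evaluate Δρ/ρ₀ = −αΔT + βΔS across each adjacent pair:
  79–128 m: −αΔT+βΔS = −(1.4 × 10⁻⁴)(+3.6)+(8.2 × 10⁻⁴)(+3.85) = 2.7 × 10⁻³ → stable
  128–171 m: −αΔT+βΔS = −(1.4 × 10⁻⁴)(-0.4)+(8.2 × 10⁻⁴)(-3.46) = -2.8 × 10⁻³ → UNSTABLE
  171–235 m: −αΔT+βΔS = −(1.4 × 10⁻⁴)(-2.9)+(8.2 × 10⁻⁴)(+1.75) = 1.8 × 10⁻³ → stable
The 128–171 m interval has Δρ < 0: lighter water underlies denser water.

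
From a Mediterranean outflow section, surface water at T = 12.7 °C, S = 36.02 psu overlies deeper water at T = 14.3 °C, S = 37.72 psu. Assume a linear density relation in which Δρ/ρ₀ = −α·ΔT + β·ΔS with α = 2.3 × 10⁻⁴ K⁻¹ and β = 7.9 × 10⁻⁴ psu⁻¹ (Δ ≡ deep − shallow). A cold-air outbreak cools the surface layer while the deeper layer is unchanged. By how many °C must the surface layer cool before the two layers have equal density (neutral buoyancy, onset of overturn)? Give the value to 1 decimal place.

4.2 °C

Neutral buoyancy requires Δρ = 0, i.e. −α(T_deep − T_surf′) + β(S_deep − S_surf) = 0.
T_surf′ = T_deep − (β/α)·ΔS = 14.3 − (7.9 × 10⁻⁴/2.3 × 10⁻⁴)·(+1.70) = 8.461 °C.
Cooling required: 12.7 − (8.461) = 4.239 °C.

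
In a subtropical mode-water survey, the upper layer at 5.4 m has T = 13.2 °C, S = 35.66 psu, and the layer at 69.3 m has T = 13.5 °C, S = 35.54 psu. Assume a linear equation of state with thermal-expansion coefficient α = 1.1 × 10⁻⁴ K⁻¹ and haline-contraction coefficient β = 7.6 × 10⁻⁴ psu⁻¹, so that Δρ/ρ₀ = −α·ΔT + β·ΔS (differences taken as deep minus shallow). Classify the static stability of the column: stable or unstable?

unstable

ΔT = 13.5 − 13.2 = +0.3 K and ΔS = 35.54 − 35.66 = -0.12 psu (deep − shallow).
−αΔT = -3.30 × 10⁻⁵; βΔS = -9.12 × 10⁻⁵; sum Δρ/ρ₀ = -1.242 × 10⁻⁴.
Δρ/ρ₀ < 0, so Δρ < 0: deeper water is lighter → statically unstable; the column would overturn.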